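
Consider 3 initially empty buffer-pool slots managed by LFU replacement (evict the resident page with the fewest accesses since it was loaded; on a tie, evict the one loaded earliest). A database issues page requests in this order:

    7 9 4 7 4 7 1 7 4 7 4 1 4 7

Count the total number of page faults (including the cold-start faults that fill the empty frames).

4

7: miss, frames [7]
9: miss, frames [7, 9]
4: miss, frames [7, 9, 4]
7: hit
4: hit
7: hit
1: miss, evict 9, frames [7, 4, 1]
7: hit
4: hit
7: hit
4: hit
1: hit
4: hit
7: hit
Page faults: 4.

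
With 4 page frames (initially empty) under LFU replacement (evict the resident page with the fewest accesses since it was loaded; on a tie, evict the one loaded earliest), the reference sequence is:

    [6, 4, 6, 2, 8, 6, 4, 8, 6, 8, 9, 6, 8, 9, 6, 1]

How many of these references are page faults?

6

6 → miss, frames (6)
4 → miss, frames (6 4)
6 → hit
2 → miss, frames (6 4 2)
8 → miss, frames (6 4 2 8)
6 → hit
4 → hit
8 → hit
6 → hit
8 → hit
9 → miss, evict 2, frames (6 4 8 9)
6 → hit
8 → hit
9 → hit
6 → hit
1 → miss, evict 4, frames (6 8 9 1)
Page faults: 6.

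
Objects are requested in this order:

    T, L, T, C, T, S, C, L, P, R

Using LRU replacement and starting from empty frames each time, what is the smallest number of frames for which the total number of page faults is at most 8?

2

f=1: 10 faults
f=2: 8 faults
f=3: 7 faults
f=4: 6 faults
f=5: 6 faults
f=6: 6 faults
Smallest f with faults ≤ 8 is 2.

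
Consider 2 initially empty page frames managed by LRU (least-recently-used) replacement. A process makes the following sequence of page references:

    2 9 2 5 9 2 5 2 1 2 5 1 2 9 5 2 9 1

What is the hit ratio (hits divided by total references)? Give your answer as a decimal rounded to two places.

0.17

2: fault, frames (2)
9: fault, frames (2 9)
2: hit
5: fault, evict 9, frames (2 5)
9: fault, evict 2, frames (5 9)
2: fault, evict 5, frames (9 2)
5: fault, evict 9, frames (2 5)
2: hit
1: fault, evict 5, frames (2 1)
2: hit
5: fault, evict 1, frames (2 5)
1: fault, evict 2, frames (5 1)
2: fault, evict 5, frames (1 2)
9: fault, evict 1, frames (2 9)
5: fault, evict 2, frames (9 5)
2: fault, evict 9, frames (5 2)
9: fault, evict 5, frames (2 9)
1: fault, evict 2, frames (9 1)
Hits: 3 of 18 references → 3/18 = 0.1667.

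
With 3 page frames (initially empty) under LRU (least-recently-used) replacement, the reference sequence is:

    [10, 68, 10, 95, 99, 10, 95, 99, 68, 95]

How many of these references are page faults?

10: miss, frames [10]
68: miss, frames [10, 68]
10: hit
95: miss, frames [68, 10, 95]
99: miss, evict 68, frames [10, 95, 99]
10: hit
95: hit
99: hit
68: miss, evict 10, frames [95, 99, 68]
95: hit
Page faults: 5.

5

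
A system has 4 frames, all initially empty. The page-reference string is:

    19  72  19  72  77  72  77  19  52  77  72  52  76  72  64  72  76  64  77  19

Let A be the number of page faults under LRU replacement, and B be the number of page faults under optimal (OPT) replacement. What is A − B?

1

Under LRU: F F . . F . . . F . . . F . F . . . F F → 8 faults.
Under OPT: F F . . F . . . F . . . F . F . . . . F → 7 faults.
A − B = 8 − 7 = 1.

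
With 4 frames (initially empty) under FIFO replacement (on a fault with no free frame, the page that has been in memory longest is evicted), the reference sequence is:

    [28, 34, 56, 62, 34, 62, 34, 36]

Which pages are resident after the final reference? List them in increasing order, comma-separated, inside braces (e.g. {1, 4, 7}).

28 → fault, frames (28)
34 → fault, frames (28 34)
56 → fault, frames (28 34 56)
62 → fault, frames (28 34 56 62)
34 → hit
62 → hit
34 → hit
36 → fault, evict 28, frames (34 56 62 36)

{34, 36, 56, 62}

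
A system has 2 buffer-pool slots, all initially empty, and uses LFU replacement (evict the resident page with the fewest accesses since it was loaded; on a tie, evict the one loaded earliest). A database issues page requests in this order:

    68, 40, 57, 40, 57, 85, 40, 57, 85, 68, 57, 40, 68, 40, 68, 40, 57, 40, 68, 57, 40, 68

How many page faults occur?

68 -> miss, frames (68)
40 -> miss, frames (68 40)
57 -> miss, evict 68, frames (40 57)
40 -> hit
57 -> hit
85 -> miss, evict 40, frames (57 85)
40 -> miss, evict 85, frames (57 40)
57 -> hit
85 -> miss, evict 40, frames (57 85)
68 -> miss, evict 85, frames (57 68)
57 -> hit
40 -> miss, evict 68, frames (57 40)
68 -> miss, evict 40, frames (57 68)
40 -> miss, evict 68, frames (57 40)
68 -> miss, evict 40, frames (57 68)
40 -> miss, evict 68, frames (57 40)
57 -> hit
40 -> hit
68 -> miss, evict 40, frames (57 68)
57 -> hit
40 -> miss, evict 68, frames (57 40)
68 -> miss, evict 40, frames (57 68)
Page faults: 15.

15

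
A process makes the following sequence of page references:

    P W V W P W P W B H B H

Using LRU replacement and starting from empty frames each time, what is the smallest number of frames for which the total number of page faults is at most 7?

f=1: 12 faults
f=2: 6 faults
f=3: 5 faults
f=4: 5 faults
f=5: 5 faults
Smallest f with faults ≤ 7 is 2.

2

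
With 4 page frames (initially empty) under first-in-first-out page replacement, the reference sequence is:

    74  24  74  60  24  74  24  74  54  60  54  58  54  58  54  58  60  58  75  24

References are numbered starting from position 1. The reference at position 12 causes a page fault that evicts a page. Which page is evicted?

pos 1: 74: miss, frames [74]
pos 2: 24: miss, frames [74, 24]
pos 3: 74: hit
pos 4: 60: miss, frames [74, 24, 60]
pos 5: 24: hit
pos 6: 74: hit
pos 7: 24: hit
pos 8: 74: hit
pos 9: 54: miss, frames [74, 24, 60, 54]
pos 10: 60: hit
pos 11: 54: hit
pos 12: 58: miss, evict 74, frames [24, 60, 54, 58]
At position 12, page 74 is evicted.

74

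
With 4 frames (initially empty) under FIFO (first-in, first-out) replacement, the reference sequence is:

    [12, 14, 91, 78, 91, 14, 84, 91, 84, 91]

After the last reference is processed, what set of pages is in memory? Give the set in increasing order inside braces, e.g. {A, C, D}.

12: fault, frames [12]
14: fault, frames [12, 14]
91: fault, frames [12, 14, 91]
78: fault, frames [12, 14, 91, 78]
91: hit
14: hit
84: fault, evict 12, frames [14, 91, 78, 84]
91: hit
84: hit
91: hit

{14, 78, 84, 91}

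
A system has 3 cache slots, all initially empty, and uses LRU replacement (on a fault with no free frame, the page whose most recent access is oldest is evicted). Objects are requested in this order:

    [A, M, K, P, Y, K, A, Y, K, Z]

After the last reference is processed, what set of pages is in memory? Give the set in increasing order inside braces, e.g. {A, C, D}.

{K, Y, Z}

A → miss, frames {A}
M → miss, frames {A,M}
K → miss, frames {A,M,K}
P → miss, evict A, frames {M,K,P}
Y → miss, evict M, frames {K,P,Y}
K → hit
A → miss, evict P, frames {Y,K,A}
Y → hit
K → hit
Z → miss, evict A, frames {Y,K,Z}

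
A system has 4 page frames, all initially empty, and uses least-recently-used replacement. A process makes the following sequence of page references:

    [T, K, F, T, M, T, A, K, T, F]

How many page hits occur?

T: fault, frames {T}
K: fault, frames {T,K}
F: fault, frames {T,K,F}
T: hit
M: fault, frames {K,F,T,M}
T: hit
A: fault, evict K, frames {F,M,T,A}
K: fault, evict F, frames {M,T,A,K}
T: hit
F: fault, evict M, frames {A,K,T,F}
Hits: 3.

3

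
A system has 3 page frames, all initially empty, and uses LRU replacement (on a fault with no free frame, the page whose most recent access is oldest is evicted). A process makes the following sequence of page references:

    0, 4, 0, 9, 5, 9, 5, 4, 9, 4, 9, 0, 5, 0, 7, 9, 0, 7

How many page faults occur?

0 -> fault, frames {0}
4 -> fault, frames {0,4}
0 -> hit
9 -> fault, frames {4,0,9}
5 -> fault, evict 4, frames {0,9,5}
9 -> hit
5 -> hit
4 -> fault, evict 0, frames {9,5,4}
9 -> hit
4 -> hit
9 -> hit
0 -> fault, evict 5, frames {4,9,0}
5 -> fault, evict 4, frames {9,0,5}
0 -> hit
7 -> fault, evict 9, frames {5,0,7}
9 -> fault, evict 5, frames {0,7,9}
0 -> hit
7 -> hit
Page faults: 9.

9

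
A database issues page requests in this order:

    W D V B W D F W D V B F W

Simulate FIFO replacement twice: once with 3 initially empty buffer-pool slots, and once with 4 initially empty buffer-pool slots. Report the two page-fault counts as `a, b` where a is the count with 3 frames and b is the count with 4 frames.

10, 11

3 frames: F F F F F F F . . F F . F → 10 faults.
4 frames: F F F F . . F F F F F F F → 11 faults.
11 > 10: adding a frame increased faults — Belady's anomaly.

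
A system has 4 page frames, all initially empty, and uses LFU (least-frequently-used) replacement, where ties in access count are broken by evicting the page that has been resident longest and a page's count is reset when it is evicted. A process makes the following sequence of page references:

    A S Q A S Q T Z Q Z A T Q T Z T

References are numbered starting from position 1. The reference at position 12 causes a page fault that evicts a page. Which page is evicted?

pos 1: A → fault, frames (A)
pos 2: S → fault, frames (A S)
pos 3: Q → fault, frames (A S Q)
pos 4: A → hit
pos 5: S → hit
pos 6: Q → hit
pos 7: T → fault, frames (A S Q T)
pos 8: Z → fault, evict T, frames (A S Q Z)
pos 9: Q → hit
pos 10: Z → hit
pos 11: A → hit
pos 12: T → fault, evict S, frames (A Q Z T)
At position 12, page S is evicted.

S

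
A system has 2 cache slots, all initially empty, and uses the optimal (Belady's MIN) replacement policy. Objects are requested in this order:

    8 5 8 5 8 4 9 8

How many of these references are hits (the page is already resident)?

4

8 -> miss, frames [8]
5 -> miss, frames [8, 5]
8 -> hit
5 -> hit
8 -> hit
4 -> miss, evict 5, frames [8, 4]
9 -> miss, evict 4, frames [8, 9]
8 -> hit
Hits: 4.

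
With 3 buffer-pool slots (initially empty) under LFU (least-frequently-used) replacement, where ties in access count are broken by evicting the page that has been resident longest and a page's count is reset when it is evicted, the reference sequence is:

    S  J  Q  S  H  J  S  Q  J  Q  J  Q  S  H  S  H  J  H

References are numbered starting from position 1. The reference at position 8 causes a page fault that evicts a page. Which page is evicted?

pos 1: S → fault, frames (S)
pos 2: J → fault, frames (S J)
pos 3: Q → fault, frames (S J Q)
pos 4: S → hit
pos 5: H → fault, evict J, frames (S Q H)
pos 6: J → fault, evict Q, frames (S H J)
pos 7: S → hit
pos 8: Q → fault, evict H, frames (S J Q)
At position 8, page H is evicted.

H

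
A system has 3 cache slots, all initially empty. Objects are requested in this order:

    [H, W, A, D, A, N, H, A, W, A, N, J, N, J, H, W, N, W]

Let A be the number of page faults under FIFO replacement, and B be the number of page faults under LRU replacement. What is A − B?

Under FIFO: F F F F . F F F F . F F . . F F F . → 13 faults.
Under LRU: F F F F . F F . F . F F . . F F F . → 12 faults.
A − B = 13 − 12 = 1.

1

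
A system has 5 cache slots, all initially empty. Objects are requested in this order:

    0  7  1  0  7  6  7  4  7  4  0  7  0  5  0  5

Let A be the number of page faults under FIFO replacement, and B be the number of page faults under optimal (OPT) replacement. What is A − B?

1

Under FIFO: F F F . . F . F . . . . . F F . → 7 faults.
Under OPT: F F F . . F . F . . . . . F . . → 6 faults.
A − B = 7 − 6 = 1.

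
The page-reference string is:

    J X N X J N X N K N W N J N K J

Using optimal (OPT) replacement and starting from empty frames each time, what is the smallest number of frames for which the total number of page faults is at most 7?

f=1: 16 faults
f=2: 9 faults
f=3: 6 faults
f=4: 5 faults
f=5: 5 faults
Smallest f with faults ≤ 7 is 3.

3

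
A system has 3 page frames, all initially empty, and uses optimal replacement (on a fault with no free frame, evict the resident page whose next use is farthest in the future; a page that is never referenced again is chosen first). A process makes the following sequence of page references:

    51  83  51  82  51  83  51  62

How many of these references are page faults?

4

51 → miss, frames [51]
83 → miss, frames [51, 83]
51 → hit
82 → miss, frames [51, 83, 82]
51 → hit
83 → hit
51 → hit
62 → miss, evict 82, frames [51, 83, 62]
Page faults: 4.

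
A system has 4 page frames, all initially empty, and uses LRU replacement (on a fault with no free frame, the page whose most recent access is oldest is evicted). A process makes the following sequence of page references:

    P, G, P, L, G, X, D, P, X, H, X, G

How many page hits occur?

P → fault, frames (P)
G → fault, frames (P G)
P → hit
L → fault, frames (G P L)
G → hit
X → fault, frames (P L G X)
D → fault, evict P, frames (L G X D)
P → fault, evict L, frames (G X D P)
X → hit
H → fault, evict G, frames (D P X H)
X → hit
G → fault, evict D, frames (P H X G)
Hits: 4.

4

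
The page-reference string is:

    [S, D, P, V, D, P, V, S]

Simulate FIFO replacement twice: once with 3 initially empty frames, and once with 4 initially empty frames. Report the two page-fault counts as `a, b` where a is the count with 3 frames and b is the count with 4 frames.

3 frames: F F F F . . . F → 5 faults.
4 frames: F F F F . . . . → 4 faults.
4 < 5: adding a frame reduced faults, as is typical.

5, 4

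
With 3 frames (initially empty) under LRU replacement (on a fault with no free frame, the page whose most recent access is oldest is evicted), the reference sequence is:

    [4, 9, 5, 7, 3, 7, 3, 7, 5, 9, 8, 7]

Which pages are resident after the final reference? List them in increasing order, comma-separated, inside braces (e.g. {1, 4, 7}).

{7, 8, 9}

4 -> fault, frames (4)
9 -> fault, frames (4 9)
5 -> fault, frames (4 9 5)
7 -> fault, evict 4, frames (9 5 7)
3 -> fault, evict 9, frames (5 7 3)
7 -> hit
3 -> hit
7 -> hit
5 -> hit
9 -> fault, evict 3, frames (7 5 9)
8 -> fault, evict 7, frames (5 9 8)
7 -> fault, evict 5, frames (9 8 7)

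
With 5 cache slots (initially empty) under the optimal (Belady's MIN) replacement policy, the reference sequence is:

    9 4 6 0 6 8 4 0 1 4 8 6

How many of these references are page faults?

9 -> fault, frames {9}
4 -> fault, frames {9,4}
6 -> fault, frames {9,4,6}
0 -> fault, frames {9,4,6,0}
6 -> hit
8 -> fault, frames {9,4,6,0,8}
4 -> hit
0 -> hit
1 -> fault, evict 0, frames {9,4,6,8,1}
4 -> hit
8 -> hit
6 -> hit
Page faults: 6.

6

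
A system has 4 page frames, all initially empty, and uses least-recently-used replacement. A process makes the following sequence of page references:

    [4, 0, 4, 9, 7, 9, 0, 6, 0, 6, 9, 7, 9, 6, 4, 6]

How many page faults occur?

4: miss, frames (4)
0: miss, frames (4 0)
4: hit
9: miss, frames (0 4 9)
7: miss, frames (0 4 9 7)
9: hit
0: hit
6: miss, evict 4, frames (7 9 0 6)
0: hit
6: hit
9: hit
7: hit
9: hit
6: hit
4: miss, evict 0, frames (7 9 6 4)
6: hit
Page faults: 6.

6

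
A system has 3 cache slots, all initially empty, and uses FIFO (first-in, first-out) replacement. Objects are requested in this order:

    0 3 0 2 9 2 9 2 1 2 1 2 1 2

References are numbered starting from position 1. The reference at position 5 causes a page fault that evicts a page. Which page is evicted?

pos 1: 0: fault, frames (0)
pos 2: 3: fault, frames (0 3)
pos 3: 0: hit
pos 4: 2: fault, frames (0 3 2)
pos 5: 9: fault, evict 0, frames (3 2 9)
At position 5, page 0 is evicted.

0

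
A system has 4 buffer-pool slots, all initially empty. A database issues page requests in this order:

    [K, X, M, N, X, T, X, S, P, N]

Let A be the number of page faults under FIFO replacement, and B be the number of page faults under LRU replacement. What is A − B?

Under FIFO: F F F F . F . F F . → 7 faults.
Under LRU: F F F F . F . F F F → 8 faults.
A − B = 7 − 8 = -1.

-1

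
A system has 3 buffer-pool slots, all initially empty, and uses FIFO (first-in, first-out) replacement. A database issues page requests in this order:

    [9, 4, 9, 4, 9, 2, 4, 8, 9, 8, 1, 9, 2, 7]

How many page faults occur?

9 -> fault, frames (9)
4 -> fault, frames (9 4)
9 -> hit
4 -> hit
9 -> hit
2 -> fault, frames (9 4 2)
4 -> hit
8 -> fault, evict 9, frames (4 2 8)
9 -> fault, evict 4, frames (2 8 9)
8 -> hit
1 -> fault, evict 2, frames (8 9 1)
9 -> hit
2 -> fault, evict 8, frames (9 1 2)
7 -> fault, evict 9, frames (1 2 7)
Page faults: 8.

8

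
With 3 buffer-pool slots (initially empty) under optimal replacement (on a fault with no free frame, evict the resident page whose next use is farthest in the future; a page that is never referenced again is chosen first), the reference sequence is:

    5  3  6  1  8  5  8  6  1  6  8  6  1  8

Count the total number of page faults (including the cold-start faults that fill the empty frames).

6

5: fault, frames [5]
3: fault, frames [5, 3]
6: fault, frames [5, 3, 6]
1: fault, evict 3, frames [5, 6, 1]
8: fault, evict 1, frames [5, 6, 8]
5: hit
8: hit
6: hit
1: fault, evict 5, frames [6, 8, 1]
6: hit
8: hit
6: hit
1: hit
8: hit
Page faults: 6.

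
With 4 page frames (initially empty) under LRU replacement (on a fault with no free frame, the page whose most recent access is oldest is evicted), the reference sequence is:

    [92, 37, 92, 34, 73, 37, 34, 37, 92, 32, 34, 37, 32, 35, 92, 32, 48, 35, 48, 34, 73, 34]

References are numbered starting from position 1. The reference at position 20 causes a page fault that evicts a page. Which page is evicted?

pos 1: 92 -> fault, frames (92)
pos 2: 37 -> fault, frames (92 37)
pos 3: 92 -> hit
pos 4: 34 -> fault, frames (37 92 34)
pos 5: 73 -> fault, frames (37 92 34 73)
pos 6: 37 -> hit
pos 7: 34 -> hit
pos 8: 37 -> hit
pos 9: 92 -> hit
pos 10: 32 -> fault, evict 73, frames (34 37 92 32)
pos 11: 34 -> hit
pos 12: 37 -> hit
pos 13: 32 -> hit
pos 14: 35 -> fault, evict 92, frames (34 37 32 35)
pos 15: 92 -> fault, evict 34, frames (37 32 35 92)
pos 16: 32 -> hit
pos 17: 48 -> fault, evict 37, frames (35 92 32 48)
pos 18: 35 -> hit
pos 19: 48 -> hit
pos 20: 34 -> fault, evict 92, frames (32 35 48 34)
At position 20, page 92 is evicted.

92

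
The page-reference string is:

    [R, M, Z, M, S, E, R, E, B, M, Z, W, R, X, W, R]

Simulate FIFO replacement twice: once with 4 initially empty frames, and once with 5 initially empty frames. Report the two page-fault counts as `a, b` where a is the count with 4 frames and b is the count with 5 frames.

4 frames: F F F . F F F . F F F F F F . . → 12 faults.
5 frames: F F F . F F . . F . . F F F . . → 9 faults.
9 < 12: adding a frame reduced faults, as is typical.

12, 9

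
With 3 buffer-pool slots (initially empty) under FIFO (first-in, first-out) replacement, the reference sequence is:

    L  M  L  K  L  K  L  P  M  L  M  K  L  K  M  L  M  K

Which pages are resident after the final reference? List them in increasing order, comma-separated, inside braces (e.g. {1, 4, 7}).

{K, L, M}

L -> miss, frames {L}
M -> miss, frames {L,M}
L -> hit
K -> miss, frames {L,M,K}
L -> hit
K -> hit
L -> hit
P -> miss, evict L, frames {M,K,P}
M -> hit
L -> miss, evict M, frames {K,P,L}
M -> miss, evict K, frames {P,L,M}
K -> miss, evict P, frames {L,M,K}
L -> hit
K -> hit
M -> hit
L -> hit
M -> hit
K -> hit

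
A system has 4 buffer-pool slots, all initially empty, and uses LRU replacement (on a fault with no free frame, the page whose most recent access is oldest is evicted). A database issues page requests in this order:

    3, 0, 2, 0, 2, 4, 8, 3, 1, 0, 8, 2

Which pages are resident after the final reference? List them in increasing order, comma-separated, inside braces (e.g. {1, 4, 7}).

{0, 1, 2, 8}

3: miss, frames (3)
0: miss, frames (3 0)
2: miss, frames (3 0 2)
0: hit
2: hit
4: miss, frames (3 0 2 4)
8: miss, evict 3, frames (0 2 4 8)
3: miss, evict 0, frames (2 4 8 3)
1: miss, evict 2, frames (4 8 3 1)
0: miss, evict 4, frames (8 3 1 0)
8: hit
2: miss, evict 3, frames (1 0 8 2)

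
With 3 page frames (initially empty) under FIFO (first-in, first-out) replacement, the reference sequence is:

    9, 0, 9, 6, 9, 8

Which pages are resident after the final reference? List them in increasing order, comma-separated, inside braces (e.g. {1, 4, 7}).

{0, 6, 8}

9 → fault, frames (9)
0 → fault, frames (9 0)
9 → hit
6 → fault, frames (9 0 6)
9 → hit
8 → fault, evict 9, frames (0 6 8)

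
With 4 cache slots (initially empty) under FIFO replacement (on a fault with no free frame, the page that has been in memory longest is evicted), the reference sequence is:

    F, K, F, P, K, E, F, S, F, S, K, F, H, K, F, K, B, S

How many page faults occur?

F → miss, frames [F]
K → miss, frames [F, K]
F → hit
P → miss, frames [F, K, P]
K → hit
E → miss, frames [F, K, P, E]
F → hit
S → miss, evict F, frames [K, P, E, S]
F → miss, evict K, frames [P, E, S, F]
S → hit
K → miss, evict P, frames [E, S, F, K]
F → hit
H → miss, evict E, frames [S, F, K, H]
K → hit
F → hit
K → hit
B → miss, evict S, frames [F, K, H, B]
S → miss, evict F, frames [K, H, B, S]
Page faults: 10.

10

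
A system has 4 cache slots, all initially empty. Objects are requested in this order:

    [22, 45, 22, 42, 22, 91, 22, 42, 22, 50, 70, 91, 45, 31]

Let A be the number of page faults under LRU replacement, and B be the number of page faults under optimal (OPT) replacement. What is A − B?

Under LRU: F F . F . F . . . F F F F F → 9 faults.
Under OPT: F F . F . F . . . F F . . F → 7 faults.
A − B = 9 − 7 = 2.

2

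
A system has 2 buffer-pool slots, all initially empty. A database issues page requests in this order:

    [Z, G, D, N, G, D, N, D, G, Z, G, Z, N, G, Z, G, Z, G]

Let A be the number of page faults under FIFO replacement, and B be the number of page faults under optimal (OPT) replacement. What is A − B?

3

Under FIFO: F F F F F F F . F F . . F F F . . . → 12 faults.
Under OPT: F F F F . F . . F F . . F . F . . . → 9 faults.
A − B = 12 − 9 = 3.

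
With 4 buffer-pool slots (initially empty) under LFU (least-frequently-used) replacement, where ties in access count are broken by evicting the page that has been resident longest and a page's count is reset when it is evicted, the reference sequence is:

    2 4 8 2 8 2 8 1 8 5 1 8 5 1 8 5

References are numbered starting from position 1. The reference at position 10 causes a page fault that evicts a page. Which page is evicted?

4

pos 1: 2: fault, frames (2)
pos 2: 4: fault, frames (2 4)
pos 3: 8: fault, frames (2 4 8)
pos 4: 2: hit
pos 5: 8: hit
pos 6: 2: hit
pos 7: 8: hit
pos 8: 1: fault, frames (2 4 8 1)
pos 9: 8: hit
pos 10: 5: fault, evict 4, frames (2 8 1 5)
At position 10, page 4 is evicted.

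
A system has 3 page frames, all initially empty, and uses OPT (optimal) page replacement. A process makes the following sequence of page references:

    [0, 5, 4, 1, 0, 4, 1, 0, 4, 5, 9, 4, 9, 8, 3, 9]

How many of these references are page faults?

8

0: miss, frames (0)
5: miss, frames (0 5)
4: miss, frames (0 5 4)
1: miss, evict 5, frames (0 4 1)
0: hit
4: hit
1: hit
0: hit
4: hit
5: miss, evict 1, frames (0 4 5)
9: miss, evict 5, frames (0 4 9)
4: hit
9: hit
8: miss, evict 4, frames (0 9 8)
3: miss, evict 8, frames (0 9 3)
9: hit
Page faults: 8.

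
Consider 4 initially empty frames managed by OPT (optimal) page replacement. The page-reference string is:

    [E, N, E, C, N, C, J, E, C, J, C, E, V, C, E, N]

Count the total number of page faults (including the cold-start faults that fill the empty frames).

E: fault, frames {E}
N: fault, frames {E,N}
E: hit
C: fault, frames {E,N,C}
N: hit
C: hit
J: fault, frames {E,N,C,J}
E: hit
C: hit
J: hit
C: hit
E: hit
V: fault, evict J, frames {E,N,C,V}
C: hit
E: hit
N: hit
Page faults: 5.

5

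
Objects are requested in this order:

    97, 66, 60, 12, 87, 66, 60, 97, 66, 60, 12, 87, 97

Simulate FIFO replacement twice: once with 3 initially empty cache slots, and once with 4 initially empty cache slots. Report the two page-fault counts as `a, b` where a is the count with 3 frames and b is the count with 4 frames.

10, 11

3 frames: F F F F F F F F . . F F . → 10 faults.
4 frames: F F F F F . . F F F F F F → 11 faults.
11 > 10: adding a frame increased faults — Belady's anomaly.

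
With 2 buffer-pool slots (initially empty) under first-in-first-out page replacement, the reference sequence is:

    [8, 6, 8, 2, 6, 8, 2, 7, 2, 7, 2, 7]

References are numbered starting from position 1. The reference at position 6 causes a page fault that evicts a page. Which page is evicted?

6

pos 1: 8: miss, frames (8)
pos 2: 6: miss, frames (8 6)
pos 3: 8: hit
pos 4: 2: miss, evict 8, frames (6 2)
pos 5: 6: hit
pos 6: 8: miss, evict 6, frames (2 8)
At position 6, page 6 is evicted.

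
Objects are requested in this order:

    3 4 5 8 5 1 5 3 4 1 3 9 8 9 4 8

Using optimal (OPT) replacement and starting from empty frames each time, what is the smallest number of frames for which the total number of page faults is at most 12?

f=1: 16 faults
f=2: 11 faults
f=3: 8 faults
f=4: 7 faults
f=5: 6 faults
f=6: 6 faults
Smallest f with faults ≤ 12 is 2.

2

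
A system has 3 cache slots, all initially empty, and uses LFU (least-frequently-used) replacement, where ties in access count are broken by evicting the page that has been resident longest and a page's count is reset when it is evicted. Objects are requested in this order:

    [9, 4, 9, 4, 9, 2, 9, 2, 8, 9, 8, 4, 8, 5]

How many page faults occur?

9 -> fault, frames [9]
4 -> fault, frames [9, 4]
9 -> hit
4 -> hit
9 -> hit
2 -> fault, frames [9, 4, 2]
9 -> hit
2 -> hit
8 -> fault, evict 4, frames [9, 2, 8]
9 -> hit
8 -> hit
4 -> fault, evict 2, frames [9, 8, 4]
8 -> hit
5 -> fault, evict 4, frames [9, 8, 5]
Page faults: 6.

6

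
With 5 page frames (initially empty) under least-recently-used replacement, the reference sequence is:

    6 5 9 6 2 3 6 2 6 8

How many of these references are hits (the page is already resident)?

4

6 -> miss, frames {6}
5 -> miss, frames {6,5}
9 -> miss, frames {6,5,9}
6 -> hit
2 -> miss, frames {5,9,6,2}
3 -> miss, frames {5,9,6,2,3}
6 -> hit
2 -> hit
6 -> hit
8 -> miss, evict 5, frames {9,3,2,6,8}
Hits: 4.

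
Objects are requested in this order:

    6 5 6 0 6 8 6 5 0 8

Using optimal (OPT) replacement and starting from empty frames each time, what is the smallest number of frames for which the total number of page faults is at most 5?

f=1: 10 faults
f=2: 6 faults
f=3: 5 faults
f=4: 4 faults
Smallest f with faults ≤ 5 is 3.

3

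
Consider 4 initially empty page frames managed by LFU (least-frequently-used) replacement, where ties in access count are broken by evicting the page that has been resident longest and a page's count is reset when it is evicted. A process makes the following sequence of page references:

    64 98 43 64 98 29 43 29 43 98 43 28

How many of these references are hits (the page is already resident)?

64: fault, frames (64)
98: fault, frames (64 98)
43: fault, frames (64 98 43)
64: hit
98: hit
29: fault, frames (64 98 43 29)
43: hit
29: hit
43: hit
98: hit
43: hit
28: fault, evict 64, frames (98 43 29 28)
Hits: 7.

7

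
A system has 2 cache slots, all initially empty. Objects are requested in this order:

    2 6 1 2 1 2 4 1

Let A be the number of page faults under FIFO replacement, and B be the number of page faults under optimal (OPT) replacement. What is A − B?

2

Under FIFO: F F F F . . F F → 6 faults.
Under OPT: F F F . . . F . → 4 faults.
A − B = 6 − 4 = 2.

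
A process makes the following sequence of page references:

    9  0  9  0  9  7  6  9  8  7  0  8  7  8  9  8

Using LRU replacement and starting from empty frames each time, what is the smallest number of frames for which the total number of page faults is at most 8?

3

f=1: 16 faults
f=2: 11 faults
f=3: 8 faults
f=4: 6 faults
f=5: 5 faults
Smallest f with faults ≤ 8 is 3.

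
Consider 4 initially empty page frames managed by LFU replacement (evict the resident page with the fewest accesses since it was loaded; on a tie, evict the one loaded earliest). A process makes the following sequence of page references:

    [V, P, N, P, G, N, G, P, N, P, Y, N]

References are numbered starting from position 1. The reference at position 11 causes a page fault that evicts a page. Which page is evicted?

pos 1: V -> miss, frames (V)
pos 2: P -> miss, frames (V P)
pos 3: N -> miss, frames (V P N)
pos 4: P -> hit
pos 5: G -> miss, frames (V P N G)
pos 6: N -> hit
pos 7: G -> hit
pos 8: P -> hit
pos 9: N -> hit
pos 10: P -> hit
pos 11: Y -> miss, evict V, frames (P N G Y)
At position 11, page V is evicted.

V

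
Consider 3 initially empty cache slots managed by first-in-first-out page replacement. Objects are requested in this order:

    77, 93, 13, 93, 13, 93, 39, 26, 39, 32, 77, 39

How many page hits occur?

77 → fault, frames (77)
93 → fault, frames (77 93)
13 → fault, frames (77 93 13)
93 → hit
13 → hit
93 → hit
39 → fault, evict 77, frames (93 13 39)
26 → fault, evict 93, frames (13 39 26)
39 → hit
32 → fault, evict 13, frames (39 26 32)
77 → fault, evict 39, frames (26 32 77)
39 → fault, evict 26, frames (32 77 39)
Hits: 4.

4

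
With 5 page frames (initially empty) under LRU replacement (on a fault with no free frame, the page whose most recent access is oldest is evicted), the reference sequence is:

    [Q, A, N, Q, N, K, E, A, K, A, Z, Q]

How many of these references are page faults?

Q → miss, frames [Q]
A → miss, frames [Q, A]
N → miss, frames [Q, A, N]
Q → hit
N → hit
K → miss, frames [A, Q, N, K]
E → miss, frames [A, Q, N, K, E]
A → hit
K → hit
A → hit
Z → miss, evict Q, frames [N, E, K, A, Z]
Q → miss, evict N, frames [E, K, A, Z, Q]
Page faults: 7.

7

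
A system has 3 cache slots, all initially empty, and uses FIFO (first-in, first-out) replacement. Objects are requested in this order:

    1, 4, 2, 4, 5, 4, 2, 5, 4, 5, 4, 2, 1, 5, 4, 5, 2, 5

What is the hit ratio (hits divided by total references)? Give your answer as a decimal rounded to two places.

1 → miss, frames (1)
4 → miss, frames (1 4)
2 → miss, frames (1 4 2)
4 → hit
5 → miss, evict 1, frames (4 2 5)
4 → hit
2 → hit
5 → hit
4 → hit
5 → hit
4 → hit
2 → hit
1 → miss, evict 4, frames (2 5 1)
5 → hit
4 → miss, evict 2, frames (5 1 4)
5 → hit
2 → miss, evict 5, frames (1 4 2)
5 → miss, evict 1, frames (4 2 5)
Hits: 10 of 18 references → 10/18 = 0.5556.

0.56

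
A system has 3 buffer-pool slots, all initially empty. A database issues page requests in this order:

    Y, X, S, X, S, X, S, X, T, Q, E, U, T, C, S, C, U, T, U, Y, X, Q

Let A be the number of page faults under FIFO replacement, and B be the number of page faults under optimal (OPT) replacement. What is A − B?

3

Under FIFO: F F F . . . . . F F F F F F F . F F . F F F → 15 faults.
Under OPT: F F F . . . . . F F F F . F . . . F . F F F → 12 faults.
A − B = 15 − 12 = 3.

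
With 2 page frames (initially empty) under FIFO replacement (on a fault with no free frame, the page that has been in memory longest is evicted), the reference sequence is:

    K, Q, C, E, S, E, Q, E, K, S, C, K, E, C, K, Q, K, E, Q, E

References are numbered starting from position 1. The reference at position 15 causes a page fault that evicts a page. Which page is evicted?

E

pos 1: K → miss, frames [K]
pos 2: Q → miss, frames [K, Q]
pos 3: C → miss, evict K, frames [Q, C]
pos 4: E → miss, evict Q, frames [C, E]
pos 5: S → miss, evict C, frames [E, S]
pos 6: E → hit
pos 7: Q → miss, evict E, frames [S, Q]
pos 8: E → miss, evict S, frames [Q, E]
pos 9: K → miss, evict Q, frames [E, K]
pos 10: S → miss, evict E, frames [K, S]
pos 11: C → miss, evict K, frames [S, C]
pos 12: K → miss, evict S, frames [C, K]
pos 13: E → miss, evict C, frames [K, E]
pos 14: C → miss, evict K, frames [E, C]
pos 15: K → miss, evict E, frames [C, K]
At position 15, page E is evicted.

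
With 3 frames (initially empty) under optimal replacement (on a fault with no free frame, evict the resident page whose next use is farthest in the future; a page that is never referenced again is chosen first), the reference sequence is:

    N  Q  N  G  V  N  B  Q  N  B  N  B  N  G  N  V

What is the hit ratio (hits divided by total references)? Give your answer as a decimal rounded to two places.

N -> fault, frames [N]
Q -> fault, frames [N, Q]
N -> hit
G -> fault, frames [N, Q, G]
V -> fault, evict G, frames [N, Q, V]
N -> hit
B -> fault, evict V, frames [N, Q, B]
Q -> hit
N -> hit
B -> hit
N -> hit
B -> hit
N -> hit
G -> fault, evict B, frames [N, Q, G]
N -> hit
V -> fault, evict G, frames [N, Q, V]
Hits: 9 of 16 references → 9/16 = 0.5625.

0.56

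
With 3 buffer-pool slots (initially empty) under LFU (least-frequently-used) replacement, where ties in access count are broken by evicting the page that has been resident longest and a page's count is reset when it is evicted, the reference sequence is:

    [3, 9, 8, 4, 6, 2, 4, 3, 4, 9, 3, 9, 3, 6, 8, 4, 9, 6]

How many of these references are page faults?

12

3 → miss, frames (3)
9 → miss, frames (3 9)
8 → miss, frames (3 9 8)
4 → miss, evict 3, frames (9 8 4)
6 → miss, evict 9, frames (8 4 6)
2 → miss, evict 8, frames (4 6 2)
4 → hit
3 → miss, evict 6, frames (4 2 3)
4 → hit
9 → miss, evict 2, frames (4 3 9)
3 → hit
9 → hit
3 → hit
6 → miss, evict 9, frames (4 3 6)
8 → miss, evict 6, frames (4 3 8)
4 → hit
9 → miss, evict 8, frames (4 3 9)
6 → miss, evict 9, frames (4 3 6)
Page faults: 12.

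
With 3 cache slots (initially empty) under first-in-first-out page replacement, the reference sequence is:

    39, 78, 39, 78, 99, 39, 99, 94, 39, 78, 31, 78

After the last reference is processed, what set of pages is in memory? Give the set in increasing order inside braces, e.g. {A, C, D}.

{31, 39, 78}

39: miss, frames {39}
78: miss, frames {39,78}
39: hit
78: hit
99: miss, frames {39,78,99}
39: hit
99: hit
94: miss, evict 39, frames {78,99,94}
39: miss, evict 78, frames {99,94,39}
78: miss, evict 99, frames {94,39,78}
31: miss, evict 94, frames {39,78,31}
78: hit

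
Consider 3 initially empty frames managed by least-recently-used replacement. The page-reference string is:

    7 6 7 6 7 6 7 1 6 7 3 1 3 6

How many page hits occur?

7 -> fault, frames [7]
6 -> fault, frames [7, 6]
7 -> hit
6 -> hit
7 -> hit
6 -> hit
7 -> hit
1 -> fault, frames [6, 7, 1]
6 -> hit
7 -> hit
3 -> fault, evict 1, frames [6, 7, 3]
1 -> fault, evict 6, frames [7, 3, 1]
3 -> hit
6 -> fault, evict 7, frames [1, 3, 6]
Hits: 8.

8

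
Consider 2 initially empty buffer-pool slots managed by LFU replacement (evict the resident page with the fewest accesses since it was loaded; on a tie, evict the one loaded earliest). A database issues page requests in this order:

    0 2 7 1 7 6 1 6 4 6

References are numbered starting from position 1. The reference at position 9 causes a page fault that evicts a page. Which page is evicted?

pos 1: 0 → miss, frames {0}
pos 2: 2 → miss, frames {0,2}
pos 3: 7 → miss, evict 0, frames {2,7}
pos 4: 1 → miss, evict 2, frames {7,1}
pos 5: 7 → hit
pos 6: 6 → miss, evict 1, frames {7,6}
pos 7: 1 → miss, evict 6, frames {7,1}
pos 8: 6 → miss, evict 1, frames {7,6}
pos 9: 4 → miss, evict 6, frames {7,4}
At position 9, page 6 is evicted.

6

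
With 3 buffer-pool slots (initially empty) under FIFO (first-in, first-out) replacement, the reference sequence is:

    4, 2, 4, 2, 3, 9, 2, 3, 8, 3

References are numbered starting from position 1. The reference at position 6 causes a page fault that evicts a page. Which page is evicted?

pos 1: 4 → miss, frames (4)
pos 2: 2 → miss, frames (4 2)
pos 3: 4 → hit
pos 4: 2 → hit
pos 5: 3 → miss, frames (4 2 3)
pos 6: 9 → miss, evict 4, frames (2 3 9)
At position 6, page 4 is evicted.

4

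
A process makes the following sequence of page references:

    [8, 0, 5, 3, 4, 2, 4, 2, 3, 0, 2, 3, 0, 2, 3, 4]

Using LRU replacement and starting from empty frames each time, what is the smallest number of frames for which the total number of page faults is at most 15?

f=1: 16 faults
f=2: 14 faults
f=3: 8 faults
f=4: 7 faults
f=5: 6 faults
f=6: 6 faults
Smallest f with faults ≤ 15 is 2.

2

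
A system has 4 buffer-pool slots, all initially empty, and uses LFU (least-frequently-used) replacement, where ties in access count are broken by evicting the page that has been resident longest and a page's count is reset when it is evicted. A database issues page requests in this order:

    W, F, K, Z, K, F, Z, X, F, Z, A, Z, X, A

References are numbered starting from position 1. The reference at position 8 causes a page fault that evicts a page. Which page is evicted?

W

pos 1: W: fault, frames [W]
pos 2: F: fault, frames [W, F]
pos 3: K: fault, frames [W, F, K]
pos 4: Z: fault, frames [W, F, K, Z]
pos 5: K: hit
pos 6: F: hit
pos 7: Z: hit
pos 8: X: fault, evict W, frames [F, K, Z, X]
At position 8, page W is evicted.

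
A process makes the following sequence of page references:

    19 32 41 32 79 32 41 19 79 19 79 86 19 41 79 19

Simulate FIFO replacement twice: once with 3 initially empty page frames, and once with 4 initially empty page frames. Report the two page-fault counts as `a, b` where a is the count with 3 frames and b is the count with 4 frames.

3 frames: F F F . F . . F . . . F . F F F → 9 faults.
4 frames: F F F . F . . . . . . F F . . . → 6 faults.
6 < 9: adding a frame reduced faults, as is typical.

9, 6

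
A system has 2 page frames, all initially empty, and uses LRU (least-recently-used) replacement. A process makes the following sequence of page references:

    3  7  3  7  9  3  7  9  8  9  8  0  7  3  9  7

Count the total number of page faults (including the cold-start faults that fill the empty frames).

3: fault, frames (3)
7: fault, frames (3 7)
3: hit
7: hit
9: fault, evict 3, frames (7 9)
3: fault, evict 7, frames (9 3)
7: fault, evict 9, frames (3 7)
9: fault, evict 3, frames (7 9)
8: fault, evict 7, frames (9 8)
9: hit
8: hit
0: fault, evict 9, frames (8 0)
7: fault, evict 8, frames (0 7)
3: fault, evict 0, frames (7 3)
9: fault, evict 7, frames (3 9)
7: fault, evict 3, frames (9 7)
Page faults: 12.

12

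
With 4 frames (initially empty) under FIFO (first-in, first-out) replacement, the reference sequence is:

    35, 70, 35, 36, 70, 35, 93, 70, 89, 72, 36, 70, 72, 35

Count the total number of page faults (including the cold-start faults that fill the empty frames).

8

35: miss, frames {35}
70: miss, frames {35,70}
35: hit
36: miss, frames {35,70,36}
70: hit
35: hit
93: miss, frames {35,70,36,93}
70: hit
89: miss, evict 35, frames {70,36,93,89}
72: miss, evict 70, frames {36,93,89,72}
36: hit
70: miss, evict 36, frames {93,89,72,70}
72: hit
35: miss, evict 93, frames {89,72,70,35}
Page faults: 8.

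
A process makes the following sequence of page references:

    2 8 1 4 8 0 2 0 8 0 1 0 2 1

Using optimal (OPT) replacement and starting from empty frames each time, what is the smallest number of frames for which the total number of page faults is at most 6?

f=1: 14 faults
f=2: 9 faults
f=3: 6 faults
f=4: 5 faults
f=5: 5 faults
Smallest f with faults ≤ 6 is 3.

3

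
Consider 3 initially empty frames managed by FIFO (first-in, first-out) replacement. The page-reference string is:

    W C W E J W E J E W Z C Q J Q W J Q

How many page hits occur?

W: fault, frames {W}
C: fault, frames {W,C}
W: hit
E: fault, frames {W,C,E}
J: fault, evict W, frames {C,E,J}
W: fault, evict C, frames {E,J,W}
E: hit
J: hit
E: hit
W: hit
Z: fault, evict E, frames {J,W,Z}
C: fault, evict J, frames {W,Z,C}
Q: fault, evict W, frames {Z,C,Q}
J: fault, evict Z, frames {C,Q,J}
Q: hit
W: fault, evict C, frames {Q,J,W}
J: hit
Q: hit
Hits: 8.

8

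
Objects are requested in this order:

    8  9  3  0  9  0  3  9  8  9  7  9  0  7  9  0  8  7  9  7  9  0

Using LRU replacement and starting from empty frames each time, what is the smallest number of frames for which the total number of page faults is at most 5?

f=1: 22 faults
f=2: 17 faults
f=3: 11 faults
f=4: 6 faults
f=5: 5 faults
Smallest f with faults ≤ 5 is 5.

5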